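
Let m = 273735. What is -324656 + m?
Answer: -50921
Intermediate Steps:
-324656 + m = -324656 + 273735 = -50921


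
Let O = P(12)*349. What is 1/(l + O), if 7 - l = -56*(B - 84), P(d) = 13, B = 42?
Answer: 1/2192 ≈ 0.00045620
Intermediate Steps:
O = 4537 (O = 13*349 = 4537)
l = -2345 (l = 7 - (-56)*(42 - 84) = 7 - (-56)*(-42) = 7 - 1*2352 = 7 - 2352 = -2345)
1/(l + O) = 1/(-2345 + 4537) = 1/2192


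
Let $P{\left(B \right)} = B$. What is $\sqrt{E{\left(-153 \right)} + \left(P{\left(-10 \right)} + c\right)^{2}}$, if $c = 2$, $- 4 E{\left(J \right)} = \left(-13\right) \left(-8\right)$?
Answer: $\sqrt{38} \approx 6.1644$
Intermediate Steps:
$E{\left(J \right)} = -26$ ($E{\left(J \right)} = - \frac{\left(-13\right) \left(-8\right)}{4} = \left(- \frac{1}{4}\right) 104 = -26$)
$\sqrt{E{\left(-153 \right)} + \left(P{\left(-10 \right)} + c\right)^{2}} = \sqrt{-26 + \left(-10 + 2\right)^{2}} = \sqrt{-26 + \left(-8\right)^{2}} = \sqrt{-26 + 64} = \sqrt{38}$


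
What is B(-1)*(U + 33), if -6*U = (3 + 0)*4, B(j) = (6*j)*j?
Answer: 186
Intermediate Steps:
B(j) = 6*j**2
U = -2 (U = -(3 + 0)*4/6 = -4/2 = -1/6*12 = -2)
B(-1)*(U + 33) = (6*(-1)**2)*(-2 + 33) = (6*1)*31 = 6*31 = 186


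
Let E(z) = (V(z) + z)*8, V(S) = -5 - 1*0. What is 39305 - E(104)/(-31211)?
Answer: 1226749147/31211 ≈ 39305.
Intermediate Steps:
V(S) = -5 (V(S) = -5 + 0 = -5)
E(z) = -40 + 8*z (E(z) = (-5 + z)*8 = -40 + 8*z)
39305 - E(104)/(-31211) = 39305 - (-40 + 8*104)/(-31211) = 39305 - (-40 + 832)*(-1)/31211 = 39305 - 792*(-1)/31211 = 39305 - 1*(-792/31211) = 39305 + 792/31211 = 1226749147/31211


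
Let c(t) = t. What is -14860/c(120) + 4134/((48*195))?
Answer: -14807/120 ≈ -123.39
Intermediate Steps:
-14860/c(120) + 4134/((48*195)) = -14860/120 + 4134/((48*195)) = -14860*1/120 + 4134/9360 = -743/6 + 4134*(1/9360) = -743/6 + 53/120 = -14807/120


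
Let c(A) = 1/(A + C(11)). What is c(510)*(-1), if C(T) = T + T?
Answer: -1/532 ≈ -0.0018797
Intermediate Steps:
C(T) = 2*T
c(A) = 1/(22 + A) (c(A) = 1/(A + 2*11) = 1/(A + 22) = 1/(22 + A))
c(510)*(-1) = -1/(22 + 510) = -1/532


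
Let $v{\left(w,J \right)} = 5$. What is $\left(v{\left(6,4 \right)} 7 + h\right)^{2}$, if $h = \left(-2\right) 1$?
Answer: $1089$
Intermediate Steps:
$h = -2$
$\left(v{\left(6,4 \right)} 7 + h\right)^{2} = \left(5 \cdot 7 - 2\right)^{2} = \left(35 - 2\right)^{2} = 33^{2} = 1089$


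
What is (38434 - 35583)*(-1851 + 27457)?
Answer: 73002706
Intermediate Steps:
(38434 - 35583)*(-1851 + 27457) = 2851*25606 = 73002706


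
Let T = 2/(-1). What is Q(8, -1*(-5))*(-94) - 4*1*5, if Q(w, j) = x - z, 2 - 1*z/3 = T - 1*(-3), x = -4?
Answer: 638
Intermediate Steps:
T = -2 (T = 2*(-1) = -2)
z = 3 (z = 6 - 3*(-2 - 1*(-3)) = 6 - 3*(-2 + 3) = 6 - 3*1 = 6 - 3 = 3)
Q(w, j) = -7 (Q(w, j) = -4 - 1*3 = -4 - 3 = -7)
Q(8, -1*(-5))*(-94) - 4*1*5 = -7*(-94) - 4*1*5 = 658 - 4*5 = 658 - 20 = 638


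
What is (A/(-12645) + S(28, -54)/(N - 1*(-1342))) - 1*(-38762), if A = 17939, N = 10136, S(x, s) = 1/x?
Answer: 52506384287743/1354633560 ≈ 38761.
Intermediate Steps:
(A/(-12645) + S(28, -54)/(N - 1*(-1342))) - 1*(-38762) = (17939/(-12645) + 1/(28*(10136 - 1*(-1342)))) - 1*(-38762) = (17939*(-1/12645) + 1/(28*(10136 + 1342))) + 38762 = (-17939/12645 + (1/28)/11478) + 38762 = (-17939/12645 + (1/28)*(1/11478)) + 38762 = (-17939/12645 + 1/321384) + 38762 = -1921764977/1354633560 + 38762 = 52506384287743/1354633560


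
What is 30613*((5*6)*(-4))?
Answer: -3673560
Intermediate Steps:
30613*((5*6)*(-4)) = 30613*(30*(-4)) = 30613*(-120) = -3673560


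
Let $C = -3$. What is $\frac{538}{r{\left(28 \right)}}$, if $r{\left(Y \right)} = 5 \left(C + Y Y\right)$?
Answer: $\frac{538}{3905} \approx 0.13777$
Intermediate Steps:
$r{\left(Y \right)} = -15 + 5 Y^{2}$ ($r{\left(Y \right)} = 5 \left(-3 + Y Y\right) = 5 \left(-3 + Y^{2}\right) = -15 + 5 Y^{2}$)
$\frac{538}{r{\left(28 \right)}} = \frac{538}{-15 + 5 \cdot 28^{2}} = \frac{538}{-15 + 5 \cdot 784} = \frac{538}{-15 + 3920} = \frac{538}{3905}$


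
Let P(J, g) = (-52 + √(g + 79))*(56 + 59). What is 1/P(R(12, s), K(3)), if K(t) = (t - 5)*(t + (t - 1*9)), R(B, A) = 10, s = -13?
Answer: -52/301185 - √85/301185 ≈ -0.00020326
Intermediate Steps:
K(t) = (-9 + 2*t)*(-5 + t) (K(t) = (-5 + t)*(t + (t - 9)) = (-5 + t)*(t + (-9 + t)) = (-5 + t)*(-9 + 2*t) = (-9 + 2*t)*(-5 + t))
P(J, g) = -5980 + 115*√(79 + g) (P(J, g) = (-52 + √(79 + g))*115 = -5980 + 115*√(79 + g))
1/P(R(12, s), K(3)) = 1/(-5980 + 115*√(79 + (45 - 19*3 + 2*3²))) = 1/(-5980 + 115*√(79 + (45 - 57 + 2*9))) = 1/(-5980 + 115*√(79 + (45 - 57 + 18))) = 1/(-5980 + 115*√(79 + 6)) = 1/(-5980 + 115*√85)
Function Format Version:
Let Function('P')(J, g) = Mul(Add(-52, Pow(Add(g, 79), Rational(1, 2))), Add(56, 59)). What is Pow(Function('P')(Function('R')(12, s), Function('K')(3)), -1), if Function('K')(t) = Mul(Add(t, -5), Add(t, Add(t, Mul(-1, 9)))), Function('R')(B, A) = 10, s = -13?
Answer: Add(Rational(-52, 301185), Mul(Rational(-1, 301185), Pow(85, Rational(1, 2)))) ≈ -0.00020326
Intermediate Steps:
Function('K')(t) = Mul(Add(-9, Mul(2, t)), Add(-5, t)) (Function('K')(t) = Mul(Add(-5, t), Add(t, Add(t, -9))) = Mul(Add(-5, t), Add(t, Add(-9, t))) = Mul(Add(-5, t), Add(-9, Mul(2, t))) = Mul(Add(-9, Mul(2, t)), Add(-5, t)))
Function('P')(J, g) = Add(-5980, Mul(115, Pow(Add(79, g), Rational(1, 2)))) (Function('P')(J, g) = Mul(Add(-52, Pow(Add(79, g), Rational(1, 2))), 115) = Add(-5980, Mul(115, Pow(Add(79, g), Rational(1, 2)))))
Pow(Function('P')(Function('R')(12, s), Function('K')(3)), -1) = Pow(Add(-5980, Mul(115, Pow(Add(79, Add(45, Mul(-19, 3), Mul(2, Pow(3, 2)))), Rational(1, 2)))), -1) = Pow(Add(-5980, Mul(115, Pow(Add(79, Add(45, -57, Mul(2, 9))), Rational(1, 2)))), -1) = Pow(Add(-5980, Mul(115, Pow(Add(79, Add(45, -57, 18)), Rational(1, 2)))), -1) = Pow(Add(-5980, Mul(115, Pow(Add(79, 6), Rational(1, 2)))), -1) = Pow(Add(-5980, Mul(115, Pow(85, Rational(1, 2)))), -1)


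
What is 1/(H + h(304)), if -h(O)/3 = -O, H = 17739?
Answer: 1/18651 ≈ 5.3616e-5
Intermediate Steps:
h(O) = 3*O (h(O) = -(-3)*O = 3*O)
1/(H + h(304)) = 1/(17739 + 3*304) = 1/(17739 + 912) = 1/18651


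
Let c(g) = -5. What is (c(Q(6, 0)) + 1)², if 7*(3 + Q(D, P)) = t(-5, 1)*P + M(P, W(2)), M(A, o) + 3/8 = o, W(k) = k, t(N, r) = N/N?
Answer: 16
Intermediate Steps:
t(N, r) = 1
M(A, o) = -3/8 + o
Q(D, P) = -155/56 + P/7 (Q(D, P) = -3 + (1*P + (-3/8 + 2))/7 = -3 + (P + 13/8)/7 = -3 + (13/8 + P)/7 = -3 + (13/56 + P/7) = -155/56 + P/7)
(c(Q(6, 0)) + 1)² = (-5 + 1)² = (-4)² = 16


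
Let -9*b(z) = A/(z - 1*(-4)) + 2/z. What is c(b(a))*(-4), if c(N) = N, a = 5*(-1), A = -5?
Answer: 92/45 ≈ 2.0444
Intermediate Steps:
a = -5
b(z) = -2/(9*z) + 5/(9*(4 + z)) (b(z) = -(-5/(z - 1*(-4)) + 2/z)/9 = -(-5/(z + 4) + 2/z)/9 = -(-5/(4 + z) + 2/z)/9 = -2/(9*z) + 5/(9*(4 + z)))
c(b(a))*(-4) = ((⅑)*(-8 + 3*(-5))/(-5*(4 - 5)))*(-4) = ((⅑)*(-⅕)*(-8 - 15)/(-1))*(-4) = ((⅑)*(-⅕)*(-1)*(-23))*(-4) = -23/45*(-4) = 92/45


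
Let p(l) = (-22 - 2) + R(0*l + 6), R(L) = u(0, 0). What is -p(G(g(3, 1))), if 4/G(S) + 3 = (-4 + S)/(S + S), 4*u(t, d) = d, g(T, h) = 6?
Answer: 24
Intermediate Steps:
u(t, d) = d/4
G(S) = 4/(-3 + (-4 + S)/(2*S)) (G(S) = 4/(-3 + (-4 + S)/(S + S)) = 4/(-3 + (-4 + S)/((2*S))) = 4/(-3 + (-4 + S)*(1/(2*S))) = 4/(-3 + (-4 + S)/(2*S)))
R(L) = 0 (R(L) = (¼)*0 = 0)
p(l) = -24 (p(l) = (-22 - 2) + 0 = -24 + 0 = -24)
-p(G(g(3, 1))) = -1*(-24) = 24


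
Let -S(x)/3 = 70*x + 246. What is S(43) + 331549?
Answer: 321781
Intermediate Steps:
S(x) = -738 - 210*x (S(x) = -3*(70*x + 246) = -3*(246 + 70*x) = -738 - 210*x)
S(43) + 331549 = (-738 - 210*43) + 331549 = (-738 - 9030) + 331549 = -9768 + 331549 = 321781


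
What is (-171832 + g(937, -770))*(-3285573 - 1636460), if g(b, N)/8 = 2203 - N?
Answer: 728697141584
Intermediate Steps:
g(b, N) = 17624 - 8*N (g(b, N) = 8*(2203 - N) = 17624 - 8*N)
(-171832 + g(937, -770))*(-3285573 - 1636460) = (-171832 + (17624 - 8*(-770)))*(-3285573 - 1636460) = (-171832 + (17624 + 6160))*(-4922033) = (-171832 + 23784)*(-4922033) = -148048*(-4922033) = 728697141584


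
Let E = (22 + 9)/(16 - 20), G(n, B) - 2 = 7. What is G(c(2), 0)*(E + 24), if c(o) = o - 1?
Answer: 585/4 ≈ 146.25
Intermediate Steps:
c(o) = -1 + o
G(n, B) = 9 (G(n, B) = 2 + 7 = 9)
E = -31/4 (E = 31/(-4) = 31*(-¼) = -31/4 ≈ -7.7500)
G(c(2), 0)*(E + 24) = 9*(-31/4 + 24) = 9*(65/4) = 585/4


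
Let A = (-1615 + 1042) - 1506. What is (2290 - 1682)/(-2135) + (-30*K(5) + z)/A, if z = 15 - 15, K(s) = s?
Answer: -44942/211365 ≈ -0.21263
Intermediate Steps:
A = -2079 (A = -573 - 1506 = -2079)
z = 0
(2290 - 1682)/(-2135) + (-30*K(5) + z)/A = (2290 - 1682)/(-2135) + (-30*5 + 0)/(-2079) = 608*(-1/2135) + (-150 + 0)*(-1/2079) = -608/2135 - 150*(-1/2079) = -608/2135 + 50/693 = -44942/211365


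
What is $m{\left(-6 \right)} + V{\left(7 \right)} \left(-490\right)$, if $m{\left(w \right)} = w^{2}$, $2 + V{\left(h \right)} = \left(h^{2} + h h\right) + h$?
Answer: $-50434$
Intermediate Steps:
$V{\left(h \right)} = -2 + h + 2 h^{2}$ ($V{\left(h \right)} = -2 + \left(\left(h^{2} + h h\right) + h\right) = -2 + \left(\left(h^{2} + h^{2}\right) + h\right) = -2 + \left(2 h^{2} + h\right) = -2 + \left(h + 2 h^{2}\right) = -2 + h + 2 h^{2}$)
$m{\left(-6 \right)} + V{\left(7 \right)} \left(-490\right) = \left(-6\right)^{2} + \left(-2 + 7 + 2 \cdot 7^{2}\right) \left(-490\right) = 36 + \left(-2 + 7 + 2 \cdot 49\right) \left(-490\right) = 36 + \left(-2 + 7 + 98\right) \left(-490\right) = 36 + 103 \left(-490\right) = 36 - 50470 = -50434$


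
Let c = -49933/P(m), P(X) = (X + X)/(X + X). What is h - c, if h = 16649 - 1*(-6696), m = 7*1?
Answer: 73278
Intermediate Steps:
m = 7
P(X) = 1 (P(X) = (2*X)/((2*X)) = (2*X)*(1/(2*X)) = 1)
h = 23345 (h = 16649 + 6696 = 23345)
c = -49933 (c = -49933/1 = -49933*1 = -49933)
h - c = 23345 - 1*(-49933) = 23345 + 49933 = 73278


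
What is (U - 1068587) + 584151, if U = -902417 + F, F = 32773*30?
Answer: -403663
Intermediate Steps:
F = 983190
U = 80773 (U = -902417 + 983190 = 80773)
(U - 1068587) + 584151 = (80773 - 1068587) + 584151 = -987814 + 584151 = -403663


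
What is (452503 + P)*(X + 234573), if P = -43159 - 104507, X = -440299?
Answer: -62712896662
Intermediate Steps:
P = -147666
(452503 + P)*(X + 234573) = (452503 - 147666)*(-440299 + 234573) = 304837*(-205726) = -62712896662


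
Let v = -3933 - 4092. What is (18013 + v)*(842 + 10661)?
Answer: 114891964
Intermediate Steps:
v = -8025
(18013 + v)*(842 + 10661) = (18013 - 8025)*(842 + 10661) = 9988*11503 = 114891964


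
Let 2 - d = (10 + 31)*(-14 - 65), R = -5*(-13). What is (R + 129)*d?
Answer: 628754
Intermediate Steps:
R = 65
d = 3241 (d = 2 - (10 + 31)*(-14 - 65) = 2 - 41*(-79) = 2 - 1*(-3239) = 2 + 3239 = 3241)
(R + 129)*d = (65 + 129)*3241 = 194*3241 = 628754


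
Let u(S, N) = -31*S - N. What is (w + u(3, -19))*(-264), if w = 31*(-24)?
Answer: 215952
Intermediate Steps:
w = -744
u(S, N) = -N - 31*S
(w + u(3, -19))*(-264) = (-744 + (-1*(-19) - 31*3))*(-264) = (-744 + (19 - 93))*(-264) = (-744 - 74)*(-264) = -818*(-264) = 215952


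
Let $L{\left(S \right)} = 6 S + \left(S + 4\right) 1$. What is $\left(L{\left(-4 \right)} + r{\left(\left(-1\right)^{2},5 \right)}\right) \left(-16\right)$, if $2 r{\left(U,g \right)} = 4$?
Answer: $352$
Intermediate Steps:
$r{\left(U,g \right)} = 2$ ($r{\left(U,g \right)} = \frac{1}{2} \cdot 4 = 2$)
$L{\left(S \right)} = 4 + 7 S$ ($L{\left(S \right)} = 6 S + \left(4 + S\right) 1 = 6 S + \left(4 + S\right) = 4 + 7 S$)
$\left(L{\left(-4 \right)} + r{\left(\left(-1\right)^{2},5 \right)}\right) \left(-16\right) = \left(\left(4 + 7 \left(-4\right)\right) + 2\right) \left(-16\right) = \left(\left(4 - 28\right) + 2\right) \left(-16\right) = \left(-24 + 2\right) \left(-16\right) = \left(-22\right) \left(-16\right) = 352$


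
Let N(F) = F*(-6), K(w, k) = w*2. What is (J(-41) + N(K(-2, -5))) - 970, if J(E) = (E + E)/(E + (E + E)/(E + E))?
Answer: -18879/20 ≈ -943.95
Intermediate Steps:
K(w, k) = 2*w
N(F) = -6*F
J(E) = 2*E/(1 + E) (J(E) = (2*E)/(E + (2*E)/((2*E))) = (2*E)/(E + (2*E)*(1/(2*E))) = (2*E)/(E + 1) = (2*E)/(1 + E) = 2*E/(1 + E))
(J(-41) + N(K(-2, -5))) - 970 = (2*(-41)/(1 - 41) - 12*(-2)) - 970 = (2*(-41)/(-40) - 6*(-4)) - 970 = (2*(-41)*(-1/40) + 24) - 970 = (41/20 + 24) - 970 = 521/20 - 970 = -18879/20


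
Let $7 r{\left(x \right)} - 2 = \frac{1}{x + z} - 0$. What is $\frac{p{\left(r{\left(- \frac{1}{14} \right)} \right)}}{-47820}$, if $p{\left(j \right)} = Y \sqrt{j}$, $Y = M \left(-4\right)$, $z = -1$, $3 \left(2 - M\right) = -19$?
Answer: $\frac{4 \sqrt{105}}{150633} \approx 0.0002721$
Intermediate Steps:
$M = \frac{25}{3}$ ($M = 2 - - \frac{19}{3} = 2 + \frac{19}{3} = \frac{25}{3} \approx 8.3333$)
$r{\left(x \right)} = \frac{2}{7} + \frac{1}{7 \left(-1 + x\right)}$ ($r{\left(x \right)} = \frac{2}{7} + \frac{\frac{1}{x - 1} - 0}{7} = \frac{2}{7} + \frac{\frac{1}{-1 + x} + 0}{7} = \frac{2}{7} + \frac{1}{7 \left(-1 + x\right)}$)
$Y = - \frac{100}{3}$ ($Y = \frac{25}{3} \left(-4\right) = - \frac{100}{3} \approx -33.333$)
$p{\left(j \right)} = - \frac{100 \sqrt{j}}{3}$
$\frac{p{\left(r{\left(- \frac{1}{14} \right)} \right)}}{-47820} = \frac{\left(- \frac{100}{3}\right) \sqrt{\frac{-1 + 2 \left(- \frac{1}{14}\right)}{7 \left(-1 - \frac{1}{14}\right)}}}{-47820} = - \frac{100 \sqrt{\frac{-1 + 2 \left(\left(-1\right) \frac{1}{14}\right)}{7 \left(-1 - \frac{1}{14}\right)}}}{3} \left(- \frac{1}{47820}\right) = - \frac{100 \sqrt{\frac{-1 + 2 \left(- \frac{1}{14}\right)}{7 \left(-1 - \frac{1}{14}\right)}}}{3} \left(- \frac{1}{47820}\right) = - \frac{100 \sqrt{\frac{-1 - \frac{1}{7}}{7 \left(- \frac{15}{14}\right)}}}{3} \left(- \frac{1}{47820}\right) = - \frac{100 \sqrt{\frac{1}{7} \left(- \frac{14}{15}\right) \left(- \frac{8}{7}\right)}}{3} \left(- \frac{1}{47820}\right) = - \frac{100 \sqrt{\frac{16}{105}}}{3} \left(- \frac{1}{47820}\right) = - \frac{100 \frac{4 \sqrt{105}}{105}}{3} \left(- \frac{1}{47820}\right) = - \frac{80 \sqrt{105}}{63} \left(- \frac{1}{47820}\right) = \frac{4 \sqrt{105}}{150633}$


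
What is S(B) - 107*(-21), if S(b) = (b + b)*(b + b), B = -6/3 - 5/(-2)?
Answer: 2248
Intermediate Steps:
B = 1/2 (B = -6*1/3 - 5*(-1/2) = -2 + 5/2 = 1/2 ≈ 0.50000)
S(b) = 4*b**2 (S(b) = (2*b)*(2*b) = 4*b**2)
S(B) - 107*(-21) = 4*(1/2)**2 - 107*(-21) = 4*(1/4) + 2247 = 1 + 2247 = 2248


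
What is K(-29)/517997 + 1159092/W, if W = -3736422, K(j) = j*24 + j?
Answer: -33506393593/107525299263 ≈ -0.31161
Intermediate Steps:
K(j) = 25*j (K(j) = 24*j + j = 25*j)
K(-29)/517997 + 1159092/W = (25*(-29))/517997 + 1159092/(-3736422) = -725*1/517997 + 1159092*(-1/3736422) = -725/517997 - 64394/207579 = -33506393593/107525299263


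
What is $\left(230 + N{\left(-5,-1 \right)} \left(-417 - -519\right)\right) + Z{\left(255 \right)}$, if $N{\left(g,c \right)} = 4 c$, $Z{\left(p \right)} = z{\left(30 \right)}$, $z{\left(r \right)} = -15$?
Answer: $-193$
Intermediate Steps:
$Z{\left(p \right)} = -15$
$\left(230 + N{\left(-5,-1 \right)} \left(-417 - -519\right)\right) + Z{\left(255 \right)} = \left(230 + 4 \left(-1\right) \left(-417 - -519\right)\right) - 15 = \left(230 - 4 \left(-417 + 519\right)\right) - 15 = \left(230 - 408\right) - 15 = -178 - 15 = -193$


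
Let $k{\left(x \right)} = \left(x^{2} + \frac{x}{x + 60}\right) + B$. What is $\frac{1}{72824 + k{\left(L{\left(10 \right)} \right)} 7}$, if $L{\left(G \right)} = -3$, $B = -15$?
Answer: $\frac{19}{1382851} \approx 1.374 \cdot 10^{-5}$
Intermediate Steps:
$k{\left(x \right)} = -15 + x^{2} + \frac{x}{60 + x}$ ($k{\left(x \right)} = \left(x^{2} + \frac{x}{x + 60}\right) - 15 = \left(x^{2} + \frac{x}{60 + x}\right) - 15 = -15 + x^{2} + \frac{x}{60 + x}$)
$\frac{1}{72824 + k{\left(L{\left(10 \right)} \right)} 7} = \frac{1}{72824 + \frac{-900 + \left(-3\right)^{3} - -42 + 60 \left(-3\right)^{2}}{60 - 3} \cdot 7} = \frac{1}{72824 + \frac{-900 - 27 + 42 + 60 \cdot 9}{57} \cdot 7} = \frac{1}{72824 + \frac{-900 - 27 + 42 + 540}{57} \cdot 7} = \frac{1}{72824 + \frac{1}{57} \left(-345\right) 7} = \frac{1}{72824 - \frac{805}{19}} = \frac{1}{\frac{1382851}{19}} = \frac{19}{1382851}$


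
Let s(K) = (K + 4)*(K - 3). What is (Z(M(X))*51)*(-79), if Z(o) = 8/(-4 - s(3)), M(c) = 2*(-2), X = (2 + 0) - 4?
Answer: 8058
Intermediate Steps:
X = -2 (X = 2 - 4 = -2)
s(K) = (-3 + K)*(4 + K) (s(K) = (4 + K)*(-3 + K) = (-3 + K)*(4 + K))
M(c) = -4
Z(o) = -2 (Z(o) = 8/(-4 - (-12 + 3 + 3²)) = 8/(-4 - (-12 + 3 + 9)) = 8/(-4 - 1*0) = 8/(-4 + 0) = 8/(-4) = 8*(-¼) = -2)
(Z(M(X))*51)*(-79) = -2*51*(-79) = -102*(-79) = 8058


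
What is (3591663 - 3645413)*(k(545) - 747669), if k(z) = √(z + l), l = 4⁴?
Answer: 40187208750 - 161250*√89 ≈ 4.0186e+10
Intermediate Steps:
l = 256
k(z) = √(256 + z) (k(z) = √(z + 256) = √(256 + z))
(3591663 - 3645413)*(k(545) - 747669) = (3591663 - 3645413)*(√(256 + 545) - 747669) = -53750*(√801 - 747669) = -53750*(3*√89 - 747669) = -53750*(-747669 + 3*√89) = 40187208750 - 161250*√89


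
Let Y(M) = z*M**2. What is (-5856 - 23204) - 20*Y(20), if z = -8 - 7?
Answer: 90940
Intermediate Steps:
z = -15
Y(M) = -15*M**2
(-5856 - 23204) - 20*Y(20) = (-5856 - 23204) - (-300)*20**2 = -29060 - (-300)*400 = -29060 - 20*(-6000) = -29060 + 120000 = 90940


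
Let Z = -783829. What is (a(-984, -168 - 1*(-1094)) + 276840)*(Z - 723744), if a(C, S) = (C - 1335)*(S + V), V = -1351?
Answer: -1903182768795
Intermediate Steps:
a(C, S) = (-1351 + S)*(-1335 + C) (a(C, S) = (C - 1335)*(S - 1351) = (-1335 + C)*(-1351 + S) = (-1351 + S)*(-1335 + C))
(a(-984, -168 - 1*(-1094)) + 276840)*(Z - 723744) = ((1803585 - 1351*(-984) - 1335*(-168 - 1*(-1094)) - 984*(-168 - 1*(-1094))) + 276840)*(-783829 - 723744) = ((1803585 + 1329384 - 1335*(-168 + 1094) - 984*(-168 + 1094)) + 276840)*(-1507573) = ((1803585 + 1329384 - 1335*926 - 984*926) + 276840)*(-1507573) = ((1803585 + 1329384 - 1236210 - 911184) + 276840)*(-1507573) = (985575 + 276840)*(-1507573) = 1262415*(-1507573) = -1903182768795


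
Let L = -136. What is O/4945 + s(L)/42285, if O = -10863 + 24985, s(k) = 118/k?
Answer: 353094127/123641340 ≈ 2.8558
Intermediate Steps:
O = 14122
O/4945 + s(L)/42285 = 14122/4945 + (118/(-136))/42285 = 14122*(1/4945) + (118*(-1/136))*(1/42285) = 614/215 - 59/68*1/42285 = 614/215 - 59/2875380 = 353094127/123641340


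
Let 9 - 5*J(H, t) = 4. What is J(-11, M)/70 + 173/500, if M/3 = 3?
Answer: 1261/3500 ≈ 0.36029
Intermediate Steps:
M = 9 (M = 3*3 = 9)
J(H, t) = 1 (J(H, t) = 9/5 - 1/5*4 = 9/5 - 4/5 = 1)
J(-11, M)/70 + 173/500 = 1/70 + 173/500 = 1261/3500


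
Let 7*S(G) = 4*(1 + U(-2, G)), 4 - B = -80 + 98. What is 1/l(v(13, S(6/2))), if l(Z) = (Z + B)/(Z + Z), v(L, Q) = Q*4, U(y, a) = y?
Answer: 16/57 ≈ 0.28070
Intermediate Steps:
B = -14 (B = 4 - (-80 + 98) = 4 - 1*18 = 4 - 18 = -14)
S(G) = -4/7 (S(G) = (4*(1 - 2))/7 = (4*(-1))/7 = (1/7)*(-4) = -4/7)
v(L, Q) = 4*Q
l(Z) = (-14 + Z)/(2*Z) (l(Z) = (Z - 14)/(Z + Z) = (-14 + Z)/((2*Z)) = (-14 + Z)*(1/(2*Z)) = (-14 + Z)/(2*Z))
1/l(v(13, S(6/2))) = 1/((-14 + 4*(-4/7))/(2*((4*(-4/7))))) = 1/((-14 - 16/7)/(2*(-16/7))) = 1/((1/2)*(-7/16)*(-114/7)) = 1/(57/16) = 16/57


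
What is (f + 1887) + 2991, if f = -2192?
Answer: 2686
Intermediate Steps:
(f + 1887) + 2991 = (-2192 + 1887) + 2991 = -305 + 2991 = 2686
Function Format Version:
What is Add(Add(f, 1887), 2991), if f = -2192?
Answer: 2686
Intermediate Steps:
Add(Add(f, 1887), 2991) = Add(Add(-2192, 1887), 2991) = Add(-305, 2991) = 2686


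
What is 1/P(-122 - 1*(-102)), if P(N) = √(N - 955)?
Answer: -I*√39/195 ≈ -0.032026*I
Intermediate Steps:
P(N) = √(-955 + N)
1/P(-122 - 1*(-102)) = 1/(√(-955 + (-122 - 1*(-102)))) = 1/(√(-955 + (-122 + 102))) = 1/(√(-955 - 20)) = 1/(√(-975)) = 1/(5*I*√39) = -I*√39/195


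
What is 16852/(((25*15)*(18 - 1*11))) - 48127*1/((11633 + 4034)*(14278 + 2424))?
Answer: 629934349999/98126337750 ≈ 6.4196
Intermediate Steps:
16852/(((25*15)*(18 - 1*11))) - 48127*1/((11633 + 4034)*(14278 + 2424)) = 16852/((375*(18 - 11))) - 48127/(15667*16702) = 16852/((375*7)) - 48127/261670234 = 16852/2625 - 48127*1/261670234 = 16852*(1/2625) - 48127/261670234 = 16852/2625 - 48127/261670234 = 629934349999/98126337750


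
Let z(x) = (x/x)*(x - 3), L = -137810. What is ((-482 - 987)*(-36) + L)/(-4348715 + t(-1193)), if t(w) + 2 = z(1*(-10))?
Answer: 42463/2174365 ≈ 0.019529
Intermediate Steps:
z(x) = -3 + x (z(x) = 1*(-3 + x) = -3 + x)
t(w) = -15 (t(w) = -2 + (-3 + 1*(-10)) = -2 + (-3 - 10) = -2 - 13 = -15)
((-482 - 987)*(-36) + L)/(-4348715 + t(-1193)) = ((-482 - 987)*(-36) - 137810)/(-4348715 - 15) = (-1469*(-36) - 137810)/(-4348730) = (52884 - 137810)*(-1/4348730) = -84926*(-1/4348730) = 42463/2174365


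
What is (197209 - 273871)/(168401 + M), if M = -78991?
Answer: -38331/44705 ≈ -0.85742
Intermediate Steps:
(197209 - 273871)/(168401 + M) = (197209 - 273871)/(168401 - 78991) = -76662/89410 = -76662*1/89410 = -38331/44705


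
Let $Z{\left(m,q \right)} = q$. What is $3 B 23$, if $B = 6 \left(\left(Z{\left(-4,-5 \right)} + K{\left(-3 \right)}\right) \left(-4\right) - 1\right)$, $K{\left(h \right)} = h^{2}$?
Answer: $-7038$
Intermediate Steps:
$B = -102$ ($B = 6 \left(\left(-5 + \left(-3\right)^{2}\right) \left(-4\right) - 1\right) = 6 \left(\left(-5 + 9\right) \left(-4\right) - 1\right) = 6 \left(4 \left(-4\right) - 1\right) = 6 \left(-16 - 1\right) = 6 \left(-17\right) = -102$)
$3 B 23 = 3 \left(-102\right) 23 = \left(-306\right) 23 = -7038$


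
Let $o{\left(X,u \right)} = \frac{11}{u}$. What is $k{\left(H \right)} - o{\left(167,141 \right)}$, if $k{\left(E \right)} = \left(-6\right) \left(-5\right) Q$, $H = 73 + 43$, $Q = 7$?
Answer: $\frac{29599}{141} \approx 209.92$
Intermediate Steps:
$H = 116$
$k{\left(E \right)} = 210$ ($k{\left(E \right)} = \left(-6\right) \left(-5\right) 7 = 30 \cdot 7 = 210$)
$k{\left(H \right)} - o{\left(167,141 \right)} = 210 - \frac{11}{141} = \frac{29599}{141}$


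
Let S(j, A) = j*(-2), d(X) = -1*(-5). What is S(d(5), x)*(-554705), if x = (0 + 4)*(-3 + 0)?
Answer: 5547050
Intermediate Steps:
d(X) = 5
x = -12 (x = 4*(-3) = -12)
S(j, A) = -2*j
S(d(5), x)*(-554705) = -2*5*(-554705) = -10*(-554705) = 5547050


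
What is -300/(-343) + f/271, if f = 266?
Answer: 172538/92953 ≈ 1.8562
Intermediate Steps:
-300/(-343) + f/271 = -300/(-343) + 266/271 = -300*(-1/343) + 266*(1/271) = 300/343 + 266/271 = 172538/92953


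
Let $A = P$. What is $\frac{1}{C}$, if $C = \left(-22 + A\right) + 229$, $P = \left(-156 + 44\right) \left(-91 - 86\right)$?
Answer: $\frac{1}{20031} \approx 4.9923 \cdot 10^{-5}$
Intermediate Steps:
$P = 19824$ ($P = \left(-112\right) \left(-177\right) = 19824$)
$A = 19824$
$C = 20031$ ($C = \left(-22 + 19824\right) + 229 = 19802 + 229 = 20031$)
$\frac{1}{C} = \frac{1}{20031}$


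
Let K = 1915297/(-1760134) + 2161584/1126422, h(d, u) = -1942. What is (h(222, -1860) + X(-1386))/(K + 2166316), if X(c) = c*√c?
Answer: -213906300488012/238614221919362005 - 457992995586588*I*√154/238614221919362005 ≈ -0.00089645 - 0.023819*I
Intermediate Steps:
X(c) = c^(3/2)
K = 91513600829/110147425586 (K = 1915297*(-1/1760134) + 2161584*(1/1126422) = -1915297/1760134 + 120088/62579 = 91513600829/110147425586 ≈ 0.83083)
(h(222, -1860) + X(-1386))/(K + 2166316) = (-1942 + (-1386)^(3/2))/(91513600829/110147425586 + 2166316) = (-1942 - 4158*I*√154)/(238614221919362005/110147425586) = (-1942 - 4158*I*√154)*(110147425586/238614221919362005) = -213906300488012/238614221919362005 - 457992995586588*I*√154/238614221919362005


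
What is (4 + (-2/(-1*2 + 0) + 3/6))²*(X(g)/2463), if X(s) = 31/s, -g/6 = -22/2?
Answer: 341/59112 ≈ 0.0057687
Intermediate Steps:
g = 66 (g = -(-132)/2 = -6*(-11) = 66)
(4 + (-2/(-1*2 + 0) + 3/6))²*(X(g)/2463) = (4 + (-2/(-1*2 + 0) + 3/6))²*((31/66)/2463) = (4 + (-2/(-2 + 0) + 3*(⅙)))²*((31*(1/66))*(1/2463)) = (4 + (-2/(-2) + ½))²*((31/66)*(1/2463)) = (4 + (-2*(-½) + ½))²*(31/162558) = (4 + (1 + ½))²*(31/162558) = (4 + 3/2)²*(31/162558) = (11/2)²*(31/162558) = (121/4)*(31/162558) = 341/59112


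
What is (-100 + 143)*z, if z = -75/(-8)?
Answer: 3225/8 ≈ 403.13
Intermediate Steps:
z = 75/8 (z = -75*(-⅛) = 75/8 ≈ 9.3750)
(-100 + 143)*z = (-100 + 143)*(75/8) = 43*(75/8) = 3225/8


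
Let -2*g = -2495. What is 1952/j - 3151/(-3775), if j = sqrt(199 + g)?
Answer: 3151/3775 + 1952*sqrt(5786)/2893 ≈ 52.159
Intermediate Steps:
g = 2495/2 (g = -1/2*(-2495) = 2495/2 ≈ 1247.5)
j = sqrt(5786)/2 (j = sqrt(199 + 2495/2) = sqrt(2893/2) = sqrt(5786)/2 ≈ 38.033)
1952/j - 3151/(-3775) = 1952/((sqrt(5786)/2)) - 3151/(-3775) = 1952*(sqrt(5786)/2893) - 3151*(-1/3775) = 1952*sqrt(5786)/2893 + 3151/3775 = 3151/3775 + 1952*sqrt(5786)/2893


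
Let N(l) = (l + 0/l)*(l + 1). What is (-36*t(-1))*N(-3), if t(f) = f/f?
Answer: -216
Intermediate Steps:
N(l) = l*(1 + l) (N(l) = (l + 0)*(1 + l) = l*(1 + l))
t(f) = 1
(-36*t(-1))*N(-3) = (-36*1)*(-3*(1 - 3)) = -(-108)*(-2) = -36*6 = -216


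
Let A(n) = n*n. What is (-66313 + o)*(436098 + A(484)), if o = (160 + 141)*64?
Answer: -31539485346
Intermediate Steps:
A(n) = n²
o = 19264 (o = 301*64 = 19264)
(-66313 + o)*(436098 + A(484)) = (-66313 + 19264)*(436098 + 484²) = -47049*(436098 + 234256) = -47049*670354 = -31539485346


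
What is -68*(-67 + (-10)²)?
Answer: -2244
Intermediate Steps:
-68*(-67 + (-10)²) = -68*(-67 + 100) = -68*33 = -2244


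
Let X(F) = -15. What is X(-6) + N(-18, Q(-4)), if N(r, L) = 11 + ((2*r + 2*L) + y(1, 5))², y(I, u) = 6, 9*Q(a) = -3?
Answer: 8428/9 ≈ 936.44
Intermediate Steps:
Q(a) = -⅓ (Q(a) = (⅑)*(-3) = -⅓)
N(r, L) = 11 + (6 + 2*L + 2*r)² (N(r, L) = 11 + ((2*r + 2*L) + 6)² = 11 + ((2*L + 2*r) + 6)² = 11 + (6 + 2*L + 2*r)²)
X(-6) + N(-18, Q(-4)) = -15 + (11 + 4*(3 - ⅓ - 18)²) = -15 + (11 + 4*(-46/3)²) = -15 + (11 + 4*(2116/9)) = -15 + (11 + 8464/9) = -15 + 8563/9 = 8428/9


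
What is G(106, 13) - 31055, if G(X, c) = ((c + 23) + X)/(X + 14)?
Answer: -1863229/60 ≈ -31054.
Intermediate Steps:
G(X, c) = (23 + X + c)/(14 + X) (G(X, c) = ((23 + c) + X)/(14 + X) = (23 + X + c)/(14 + X))
G(106, 13) - 31055 = (23 + 106 + 13)/(14 + 106) - 31055 = 142/120 - 31055 = (1/120)*142 - 31055 = 71/60 - 31055 = -1863229/60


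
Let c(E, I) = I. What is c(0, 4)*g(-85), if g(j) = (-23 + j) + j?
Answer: -772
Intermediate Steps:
g(j) = -23 + 2*j
c(0, 4)*g(-85) = 4*(-23 + 2*(-85)) = 4*(-23 - 170) = 4*(-193) = -772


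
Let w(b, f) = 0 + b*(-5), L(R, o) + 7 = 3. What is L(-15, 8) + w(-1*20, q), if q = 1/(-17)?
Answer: 96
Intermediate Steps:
L(R, o) = -4 (L(R, o) = -7 + 3 = -4)
q = -1/17 ≈ -0.058824
w(b, f) = -5*b (w(b, f) = 0 - 5*b = -5*b)
L(-15, 8) + w(-1*20, q) = -4 - (-5)*20 = -4 - 5*(-20) = -4 + 100 = 96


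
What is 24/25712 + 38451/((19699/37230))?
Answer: 4600939825317/63312586 ≈ 72670.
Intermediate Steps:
24/25712 + 38451/((19699/37230)) = 24*(1/25712) + 38451/((19699*(1/37230))) = 3/3214 + 38451/(19699/37230) = 3/3214 + 38451*(37230/19699) = 3/3214 + 1431530730/19699 = 4600939825317/63312586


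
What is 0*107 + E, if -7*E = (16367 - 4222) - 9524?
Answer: -2621/7 ≈ -374.43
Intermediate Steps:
E = -2621/7 (E = -((16367 - 4222) - 9524)/7 = -(12145 - 9524)/7 = -⅐*2621 = -2621/7 ≈ -374.43)
0*107 + E = 0*107 - 2621/7 = 0 - 2621/7 = -2621/7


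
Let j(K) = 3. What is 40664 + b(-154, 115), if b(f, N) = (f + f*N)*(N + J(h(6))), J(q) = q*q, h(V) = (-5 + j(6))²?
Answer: -2299520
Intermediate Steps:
h(V) = 4 (h(V) = (-5 + 3)² = (-2)² = 4)
J(q) = q²
b(f, N) = (16 + N)*(f + N*f) (b(f, N) = (f + f*N)*(N + 4²) = (f + N*f)*(N + 16) = (f + N*f)*(16 + N) = (16 + N)*(f + N*f))
40664 + b(-154, 115) = 40664 - 154*(16 + 115² + 17*115) = 40664 - 154*(16 + 13225 + 1955) = 40664 - 154*15196 = 40664 - 2340184 = -2299520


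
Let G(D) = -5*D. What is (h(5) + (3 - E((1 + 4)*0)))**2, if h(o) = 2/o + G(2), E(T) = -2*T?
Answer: 1089/25 ≈ 43.560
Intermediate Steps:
h(o) = -10 + 2/o (h(o) = 2/o - 5*2 = 2/o - 10 = -10 + 2/o)
(h(5) + (3 - E((1 + 4)*0)))**2 = ((-10 + 2/5) + (3 - (-2)*(1 + 4)*0))**2 = ((-10 + 2*(1/5)) + (3 - (-2)*5*0))**2 = ((-10 + 2/5) + (3 - (-2)*0))**2 = (-48/5 + (3 - 1*0))**2 = (-48/5 + (3 + 0))**2 = (-48/5 + 3)**2 = (-33/5)**2 = 1089/25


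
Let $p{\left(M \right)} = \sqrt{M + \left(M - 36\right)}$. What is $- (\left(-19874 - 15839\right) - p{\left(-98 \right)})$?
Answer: $35713 + 2 i \sqrt{58} \approx 35713.0 + 15.232 i$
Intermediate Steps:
$p{\left(M \right)} = \sqrt{-36 + 2 M}$ ($p{\left(M \right)} = \sqrt{M + \left(-36 + M\right)} = \sqrt{-36 + 2 M}$)
$- (\left(-19874 - 15839\right) - p{\left(-98 \right)}) = - (\left(-19874 - 15839\right) - \sqrt{-36 + 2 \left(-98\right)}) = - (\left(-19874 - 15839\right) - \sqrt{-36 - 196}) = - (-35713 - \sqrt{-232}) = - (-35713 - 2 i \sqrt{58}) = 35713 + 2 i \sqrt{58}$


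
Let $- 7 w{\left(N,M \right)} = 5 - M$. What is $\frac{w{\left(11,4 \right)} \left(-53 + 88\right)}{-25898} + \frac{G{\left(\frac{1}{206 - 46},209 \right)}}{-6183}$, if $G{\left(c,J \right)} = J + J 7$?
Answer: $- \frac{43270541}{160127334} \approx -0.27023$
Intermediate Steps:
$w{\left(N,M \right)} = - \frac{5}{7} + \frac{M}{7}$ ($w{\left(N,M \right)} = - \frac{5 - M}{7} = - \frac{5}{7} + \frac{M}{7}$)
$G{\left(c,J \right)} = 8 J$ ($G{\left(c,J \right)} = J + 7 J = 8 J$)
$\frac{w{\left(11,4 \right)} \left(-53 + 88\right)}{-25898} + \frac{G{\left(\frac{1}{206 - 46},209 \right)}}{-6183} = \frac{\left(- \frac{5}{7} + \frac{1}{7} \cdot 4\right) \left(-53 + 88\right)}{-25898} + \frac{8 \cdot 209}{-6183} = \left(- \frac{5}{7} + \frac{4}{7}\right) 35 \left(- \frac{1}{25898}\right) + 1672 \left(- \frac{1}{6183}\right) = \left(- \frac{1}{7}\right) 35 \left(- \frac{1}{25898}\right) - \frac{1672}{6183} = \left(-5\right) \left(- \frac{1}{25898}\right) - \frac{1672}{6183} = \frac{5}{25898} - \frac{1672}{6183} = - \frac{43270541}{160127334}$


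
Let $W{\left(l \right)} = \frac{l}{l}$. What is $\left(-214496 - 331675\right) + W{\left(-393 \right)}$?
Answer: $-546170$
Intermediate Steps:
$W{\left(l \right)} = 1$
$\left(-214496 - 331675\right) + W{\left(-393 \right)} = \left(-214496 - 331675\right) + 1 = -546171 + 1 = -546170$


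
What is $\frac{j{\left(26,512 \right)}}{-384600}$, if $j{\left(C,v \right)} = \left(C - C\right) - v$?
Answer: $\frac{64}{48075} \approx 0.0013313$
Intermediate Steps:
$j{\left(C,v \right)} = - v$ ($j{\left(C,v \right)} = 0 - v = - v$)
$\frac{j{\left(26,512 \right)}}{-384600} = \frac{\left(-1\right) 512}{-384600} = \left(-512\right) \left(- \frac{1}{384600}\right) = \frac{64}{48075}$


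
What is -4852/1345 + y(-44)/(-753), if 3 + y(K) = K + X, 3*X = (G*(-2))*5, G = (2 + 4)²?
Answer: -3428941/1012785 ≈ -3.3857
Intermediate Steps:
G = 36 (G = 6² = 36)
X = -120 (X = ((36*(-2))*5)/3 = (-72*5)/3 = (⅓)*(-360) = -120)
y(K) = -123 + K (y(K) = -3 + (K - 120) = -3 + (-120 + K) = -123 + K)
-4852/1345 + y(-44)/(-753) = -4852/1345 + (-123 - 44)/(-753) = -4852*1/1345 - 167*(-1/753) = -4852/1345 + 167/753 = -3428941/1012785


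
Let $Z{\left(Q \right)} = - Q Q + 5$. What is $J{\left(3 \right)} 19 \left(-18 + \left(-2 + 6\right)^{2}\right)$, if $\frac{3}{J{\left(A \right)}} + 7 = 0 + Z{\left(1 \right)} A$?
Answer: $- \frac{114}{5} \approx -22.8$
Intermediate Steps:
$Z{\left(Q \right)} = 5 - Q^{2}$ ($Z{\left(Q \right)} = - Q^{2} + 5 = 5 - Q^{2}$)
$J{\left(A \right)} = \frac{3}{-7 + 4 A}$ ($J{\left(A \right)} = \frac{3}{-7 + \left(0 + \left(5 - 1^{2}\right) A\right)} = \frac{3}{-7 + \left(0 + \left(5 - 1\right) A\right)} = \frac{3}{-7 + \left(0 + 4 A\right)} = \frac{3}{-7 + 4 A}$)
$J{\left(3 \right)} 19 \left(-18 + \left(-2 + 6\right)^{2}\right) = \frac{3}{-7 + 4 \cdot 3} \cdot 19 \left(-18 + \left(-2 + 6\right)^{2}\right) = \frac{3}{-7 + 12} \cdot 19 \left(-18 + 4^{2}\right) = \frac{3}{5} \cdot 19 \left(-18 + 16\right) = 3 \cdot \frac{1}{5} \cdot 19 \left(-2\right) = \frac{3}{5} \cdot 19 \left(-2\right) = \frac{57}{5} \left(-2\right) = - \frac{114}{5}$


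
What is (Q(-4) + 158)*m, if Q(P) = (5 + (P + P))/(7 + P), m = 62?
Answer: 9734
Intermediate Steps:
Q(P) = (5 + 2*P)/(7 + P)
(Q(-4) + 158)*m = ((5 + 2*(-4))/(7 - 4) + 158)*62 = ((5 - 8)/3 + 158)*62 = ((⅓)*(-3) + 158)*62 = (-1 + 158)*62 = 157*62 = 9734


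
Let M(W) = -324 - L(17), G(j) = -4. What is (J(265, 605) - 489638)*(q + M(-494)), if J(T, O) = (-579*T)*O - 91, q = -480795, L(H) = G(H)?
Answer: 44896643382960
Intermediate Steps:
L(H) = -4
M(W) = -320 (M(W) = -324 - 1*(-4) = -324 + 4 = -320)
J(T, O) = -91 - 579*O*T (J(T, O) = -579*O*T - 91 = -91 - 579*O*T)
(J(265, 605) - 489638)*(q + M(-494)) = ((-91 - 579*605*265) - 489638)*(-480795 - 320) = ((-91 - 92828175) - 489638)*(-481115) = (-92828266 - 489638)*(-481115) = -93317904*(-481115) = 44896643382960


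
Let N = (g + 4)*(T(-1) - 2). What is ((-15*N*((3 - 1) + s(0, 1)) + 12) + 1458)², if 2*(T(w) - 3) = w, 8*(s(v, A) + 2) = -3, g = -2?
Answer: 139358025/64 ≈ 2.1775e+6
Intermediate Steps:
s(v, A) = -19/8 (s(v, A) = -2 + (⅛)*(-3) = -2 - 3/8 = -19/8)
T(w) = 3 + w/2
N = 1 (N = (-2 + 4)*((3 + (½)*(-1)) - 2) = 2*((3 - ½) - 2) = 2*(5/2 - 2) = 2*(½) = 1)
((-15*N*((3 - 1) + s(0, 1)) + 12) + 1458)² = ((-15*((3 - 1) - 19/8) + 12) + 1458)² = ((-15*(2 - 19/8) + 12) + 1458)² = ((-15*(-3)/8 + 12) + 1458)² = ((-15*(-3/8) + 12) + 1458)² = ((45/8 + 12) + 1458)² = (141/8 + 1458)² = (11805/8)² = 139358025/64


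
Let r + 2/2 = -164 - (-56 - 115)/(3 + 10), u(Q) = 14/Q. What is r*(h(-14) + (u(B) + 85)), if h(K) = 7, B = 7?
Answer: -185556/13 ≈ -14274.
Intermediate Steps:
r = -1974/13 (r = -1 + (-164 - (-56 - 115)/(3 + 10)) = -1 + (-164 - (-171)/13) = -1 + (-164 - 1*(-171/13)) = -1 + (-164 + 171/13) = -1 - 1961/13 = -1974/13 ≈ -151.85)
r*(h(-14) + (u(B) + 85)) = -1974*(7 + (14/7 + 85))/13 = -1974*(7 + (14*(⅐) + 85))/13 = -1974*(7 + (2 + 85))/13 = -1974*(7 + 87)/13 = -1974/13*94 = -185556/13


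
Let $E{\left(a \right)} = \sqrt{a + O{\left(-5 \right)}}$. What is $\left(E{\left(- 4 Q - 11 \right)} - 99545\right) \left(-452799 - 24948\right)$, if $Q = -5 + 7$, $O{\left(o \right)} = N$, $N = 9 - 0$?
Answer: $47557325115 - 477747 i \sqrt{10} \approx 4.7557 \cdot 10^{10} - 1.5108 \cdot 10^{6} i$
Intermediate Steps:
$N = 9$ ($N = 9 + 0 = 9$)
$O{\left(o \right)} = 9$
$Q = 2$
$E{\left(a \right)} = \sqrt{9 + a}$ ($E{\left(a \right)} = \sqrt{a + 9} = \sqrt{9 + a}$)
$\left(E{\left(- 4 Q - 11 \right)} - 99545\right) \left(-452799 - 24948\right) = \left(\sqrt{9 - 19} - 99545\right) \left(-452799 - 24948\right) = \left(\sqrt{9 - 19} - 99545\right) \left(-477747\right) = \left(\sqrt{-10} - 99545\right) \left(-477747\right) = \left(i \sqrt{10} - 99545\right) \left(-477747\right) = \left(-99545 + i \sqrt{10}\right) \left(-477747\right) = 47557325115 - 477747 i \sqrt{10}$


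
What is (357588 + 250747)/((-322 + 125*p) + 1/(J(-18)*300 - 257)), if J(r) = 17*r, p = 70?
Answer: 11200299019/155171279 ≈ 72.180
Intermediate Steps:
(357588 + 250747)/((-322 + 125*p) + 1/(J(-18)*300 - 257)) = (357588 + 250747)/((-322 + 125*70) + 1/((17*(-18))*300 - 257)) = 608335/((-322 + 8750) + 1/(-306*300 - 257)) = 608335/(8428 + 1/(-91800 - 257)) = 608335/(8428 + 1/(-92057)) = 608335/(8428 - 1/92057) = 608335/(775856395/92057) = 608335*(92057/775856395) = 11200299019/155171279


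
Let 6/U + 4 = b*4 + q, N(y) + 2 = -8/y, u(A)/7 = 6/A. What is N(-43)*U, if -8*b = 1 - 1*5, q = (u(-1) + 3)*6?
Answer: 117/2537 ≈ 0.046117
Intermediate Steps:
u(A) = 42/A (u(A) = 7*(6/A) = 42/A)
q = -234 (q = (42/(-1) + 3)*6 = (42*(-1) + 3)*6 = (-42 + 3)*6 = -39*6 = -234)
N(y) = -2 - 8/y
b = 1/2 (b = -(1 - 1*5)/8 = -(1 - 5)/8 = -1/8*(-4) = 1/2 ≈ 0.50000)
U = -3/118 (U = 6/(-4 + ((1/2)*4 - 234)) = 6/(-4 + (2 - 234)) = 6/(-4 - 232) = 6/(-236) = 6*(-1/236) = -3/118 ≈ -0.025424)
N(-43)*U = (-2 - 8/(-43))*(-3/118) = (-2 - 8*(-1/43))*(-3/118) = (-2 + 8/43)*(-3/118) = -78/43*(-3/118) = 117/2537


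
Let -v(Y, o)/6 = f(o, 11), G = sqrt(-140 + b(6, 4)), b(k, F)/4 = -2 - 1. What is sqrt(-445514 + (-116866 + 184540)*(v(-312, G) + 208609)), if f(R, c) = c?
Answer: 2*sqrt(3528123367) ≈ 1.1880e+5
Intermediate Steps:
b(k, F) = -12 (b(k, F) = 4*(-2 - 1) = 4*(-3) = -12)
G = 2*I*sqrt(38) (G = sqrt(-140 - 12) = sqrt(-152) = 2*I*sqrt(38) ≈ 12.329*I)
v(Y, o) = -66 (v(Y, o) = -6*11 = -66)
sqrt(-445514 + (-116866 + 184540)*(v(-312, G) + 208609)) = sqrt(-445514 + (-116866 + 184540)*(-66 + 208609)) = sqrt(-445514 + 67674*208543) = sqrt(-445514 + 14112938982) = sqrt(14112493468) = 2*sqrt(3528123367)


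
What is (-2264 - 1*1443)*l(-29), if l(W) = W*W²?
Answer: 90410023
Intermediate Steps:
l(W) = W³
(-2264 - 1*1443)*l(-29) = (-2264 - 1*1443)*(-29)³ = (-2264 - 1443)*(-24389) = -3707*(-24389) = 90410023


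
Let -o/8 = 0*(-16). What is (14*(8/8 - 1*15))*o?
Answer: 0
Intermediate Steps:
o = 0 (o = -0*(-16) = -8*0 = 0)
(14*(8/8 - 1*15))*o = (14*(8/8 - 1*15))*0 = (14*(8*(1/8) - 15))*0 = (14*(1 - 15))*0 = (14*(-14))*0 = -196*0 = 0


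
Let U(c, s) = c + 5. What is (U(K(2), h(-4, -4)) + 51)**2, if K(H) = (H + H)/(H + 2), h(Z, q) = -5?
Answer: 3249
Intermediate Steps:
K(H) = 2*H/(2 + H) (K(H) = (2*H)/(2 + H) = 2*H/(2 + H))
U(c, s) = 5 + c
(U(K(2), h(-4, -4)) + 51)**2 = ((5 + 2*2/(2 + 2)) + 51)**2 = ((5 + 2*2/4) + 51)**2 = ((5 + 2*2*(1/4)) + 51)**2 = ((5 + 1) + 51)**2 = (6 + 51)**2 = 57**2 = 3249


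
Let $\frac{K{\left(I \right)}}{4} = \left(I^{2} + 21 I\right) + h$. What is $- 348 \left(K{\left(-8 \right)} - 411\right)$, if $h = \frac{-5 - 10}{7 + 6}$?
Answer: $\frac{3762228}{13} \approx 2.894 \cdot 10^{5}$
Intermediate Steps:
$h = - \frac{15}{13} \approx -1.1538$
$K{\left(I \right)} = - \frac{60}{13} + 4 I^{2} + 84 I$ ($K{\left(I \right)} = 4 \left(\left(I^{2} + 21 I\right) - \frac{15}{13}\right) = 4 \left(- \frac{15}{13} + I^{2} + 21 I\right) = - \frac{60}{13} + 4 I^{2} + 84 I$)
$- 348 \left(K{\left(-8 \right)} - 411\right) = - 348 \left(\left(- \frac{60}{13} + 4 \left(-8\right)^{2} + 84 \left(-8\right)\right) - 411\right) = - 348 \left(\left(- \frac{60}{13} + 4 \cdot 64 - 672\right) - 411\right) = - 348 \left(\left(- \frac{60}{13} + 256 - 672\right) - 411\right) = - 348 \left(- \frac{5468}{13} - 411\right) = \left(-348\right) \left(- \frac{10811}{13}\right) = \frac{3762228}{13}$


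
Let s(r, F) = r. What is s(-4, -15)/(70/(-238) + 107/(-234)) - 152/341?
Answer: 4971664/1019249 ≈ 4.8778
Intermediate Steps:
s(-4, -15)/(70/(-238) + 107/(-234)) - 152/341 = -4/(70/(-238) + 107/(-234)) - 152/341 = -4/(70*(-1/238) + 107*(-1/234)) - 152*1/341 = -4/(-5/17 - 107/234) - 152/341 = -4/(-2989/3978) - 152/341 = -4*(-3978/2989) - 152/341 = 15912/2989 - 152/341 = 4971664/1019249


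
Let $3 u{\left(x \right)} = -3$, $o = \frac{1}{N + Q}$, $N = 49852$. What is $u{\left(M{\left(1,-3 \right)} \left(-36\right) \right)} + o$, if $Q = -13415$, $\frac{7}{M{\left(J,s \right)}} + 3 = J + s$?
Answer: $- \frac{36436}{36437} \approx -0.99997$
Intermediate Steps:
$M{\left(J,s \right)} = \frac{7}{-3 + J + s}$ ($M{\left(J,s \right)} = \frac{7}{-3 + \left(J + s\right)} = \frac{7}{-3 + J + s}$)
$o = \frac{1}{36437}$ ($o = \frac{1}{49852 - 13415} = \frac{1}{36437} \approx 2.7445 \cdot 10^{-5}$)
$u{\left(x \right)} = -1$ ($u{\left(x \right)} = \frac{1}{3} \left(-3\right) = -1$)
$u{\left(M{\left(1,-3 \right)} \left(-36\right) \right)} + o = -1 + \frac{1}{36437} = - \frac{36436}{36437}$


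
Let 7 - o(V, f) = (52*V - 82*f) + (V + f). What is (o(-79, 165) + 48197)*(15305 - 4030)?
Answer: 741398900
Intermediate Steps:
o(V, f) = 7 - 53*V + 81*f (o(V, f) = 7 - ((52*V - 82*f) + (V + f)) = 7 - ((-82*f + 52*V) + (V + f)) = 7 - (-81*f + 53*V) = 7 + (-53*V + 81*f) = 7 - 53*V + 81*f)
(o(-79, 165) + 48197)*(15305 - 4030) = ((7 - 53*(-79) + 81*165) + 48197)*(15305 - 4030) = ((7 + 4187 + 13365) + 48197)*11275 = (17559 + 48197)*11275 = 65756*11275 = 741398900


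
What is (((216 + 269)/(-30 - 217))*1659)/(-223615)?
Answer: 22989/1578083 ≈ 0.014568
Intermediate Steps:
(((216 + 269)/(-30 - 217))*1659)/(-223615) = ((485/(-247))*1659)*(-1/223615) = ((485*(-1/247))*1659)*(-1/223615) = -485/247*1659*(-1/223615) = -804615/247*(-1/223615) = 22989/1578083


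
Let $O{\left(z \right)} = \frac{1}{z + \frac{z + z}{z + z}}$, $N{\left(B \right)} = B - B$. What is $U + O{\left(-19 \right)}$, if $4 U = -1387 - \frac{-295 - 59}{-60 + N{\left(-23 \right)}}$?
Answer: $- \frac{125381}{360} \approx -348.28$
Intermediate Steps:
$N{\left(B \right)} = 0$
$U = - \frac{13929}{40}$ ($U = \frac{-1387 - \frac{-295 - 59}{-60 + 0}}{4} = \frac{-1387 - - \frac{354}{-60}}{4} = \frac{-1387 - \left(-354\right) \left(- \frac{1}{60}\right)}{4} = \frac{-1387 - \frac{59}{10}}{4} = \frac{1}{4} \left(- \frac{13929}{10}\right) = - \frac{13929}{40} \approx -348.23$)
$O{\left(z \right)} = \frac{1}{1 + z}$ ($O{\left(z \right)} = \frac{1}{z + \frac{2 z}{2 z}} = \frac{1}{z + 2 z \frac{1}{2 z}} = \frac{1}{z + 1} = \frac{1}{1 + z}$)
$U + O{\left(-19 \right)} = - \frac{13929}{40} + \frac{1}{1 - 19} = - \frac{13929}{40} + \frac{1}{-18} = - \frac{13929}{40} - \frac{1}{18} = - \frac{125381}{360}$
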